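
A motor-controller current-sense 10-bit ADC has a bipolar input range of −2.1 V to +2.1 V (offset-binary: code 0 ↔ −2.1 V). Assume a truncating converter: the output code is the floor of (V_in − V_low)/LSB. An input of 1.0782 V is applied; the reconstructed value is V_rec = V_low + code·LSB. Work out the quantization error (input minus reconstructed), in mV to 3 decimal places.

3.591 mV

One LSB is 4.2 V / 1024 = 4.102 mV.
(1.0782 − (−2.1))/0.00410156 = 774.8754; ⌊·⌋ gives code 774.
Reconstructed: 1.0746094 V.
V_in − V_rec = 0.00359063 V = 3.591 mV.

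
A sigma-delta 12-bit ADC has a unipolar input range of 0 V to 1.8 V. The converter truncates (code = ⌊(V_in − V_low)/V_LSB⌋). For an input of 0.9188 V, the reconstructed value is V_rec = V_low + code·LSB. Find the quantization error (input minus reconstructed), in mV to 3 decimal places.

0.343 mV

One LSB is 1.8 V / 4096 = 439.45 µV.
(V_in − V_low)/LSB = (0.9188 − 0)/0.000439453 = 2090.7804 → code 2090 (floor).
Code 2090 maps back to 0 + 2090×0.000439453 V = 0.91845703 V.
Difference: 0.000342969 V → 0.343 mV.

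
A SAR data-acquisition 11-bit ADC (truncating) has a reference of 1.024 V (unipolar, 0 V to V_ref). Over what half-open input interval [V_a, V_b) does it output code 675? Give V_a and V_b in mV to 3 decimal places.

LSB = 1.024/2^11 = 0.500 mV.
V_a = V_low + 675·LSB = 0.3375 V; V_b = V_low + 676·LSB = 0.338 V.

[337.500 mV, 338.000 mV)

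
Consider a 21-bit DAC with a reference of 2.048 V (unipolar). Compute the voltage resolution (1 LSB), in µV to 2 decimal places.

Full-scale span = 2.048 V.
LSB = 2.048 / 2^21 = 2.048 / 2097152 = 9.76563e-07 V = 0.98 µV.

0.98 µV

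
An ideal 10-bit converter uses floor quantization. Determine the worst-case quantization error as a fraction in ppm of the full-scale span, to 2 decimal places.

976.56 ppm

Truncating → worst-case error = 1 LSB = V_FS/2^10, so 1e+06/1024 = 976.562 ppm of full scale.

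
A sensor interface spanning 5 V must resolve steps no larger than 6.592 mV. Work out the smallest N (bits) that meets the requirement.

10 bits

Number of steps required ≥ 5 V / 6.592 mV = 758.50.
Need 2^N ≥ 758.50; 2^9 = 512, 2^10 = 1024.
Minimum N = 10.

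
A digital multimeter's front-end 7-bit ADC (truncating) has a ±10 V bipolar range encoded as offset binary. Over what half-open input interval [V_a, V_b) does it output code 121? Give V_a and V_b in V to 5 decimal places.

[8.90625 V, 9.06250 V)

LSB = 20/2^7 = 156.250 mV.
V_a = V_low + 121·LSB = 8.90625 V; V_b = V_low + 122·LSB = 9.0625 V.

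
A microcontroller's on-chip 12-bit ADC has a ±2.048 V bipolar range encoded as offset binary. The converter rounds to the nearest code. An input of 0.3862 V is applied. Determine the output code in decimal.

code 2434

With 4096 levels over 4.096 V, one step is 1.000 mV.
Input sits at 2434.200 steps above V_low.
So the output code is 2434.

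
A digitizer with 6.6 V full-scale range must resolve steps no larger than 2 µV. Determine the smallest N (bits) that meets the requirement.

22 bits

Number of steps required ≥ 6.6 V / 2 µV = 3300000.00.
Need 2^N ≥ 3300000.00; 2^21 = 2097152, 2^22 = 4194304.
Minimum N = 22.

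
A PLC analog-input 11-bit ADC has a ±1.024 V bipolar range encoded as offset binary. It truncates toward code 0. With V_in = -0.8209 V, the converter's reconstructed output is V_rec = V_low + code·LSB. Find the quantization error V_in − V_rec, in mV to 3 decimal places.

Step size: 2.048 V ÷ 2^11 = 1.000 mV.
Scaled input = 203.1000 LSBs, so code = 203.
Code 203 maps back to (−1.024) + 203×0.001 V = -0.821 V.
V_in − V_rec = 0.0001 V = 0.100 mV.

0.100 mV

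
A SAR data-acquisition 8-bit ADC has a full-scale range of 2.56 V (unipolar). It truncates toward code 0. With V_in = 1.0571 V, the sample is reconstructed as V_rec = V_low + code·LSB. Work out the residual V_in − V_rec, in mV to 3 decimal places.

Step size: 2.56 V ÷ 2^8 = 10.000 mV.
Scaled input = 105.7100 LSBs, so code = 105.
V_rec = 0 + 105·0.01 = 1.05 V.
Error = 1.0571 − 1.05 = 0.0071 V = 7.100 mV.

7.100 mV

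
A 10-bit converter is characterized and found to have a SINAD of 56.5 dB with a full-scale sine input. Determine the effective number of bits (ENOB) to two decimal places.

ENOB = (SINAD − 1.76) / 6.02 = (56.5 − 1.76)/6.02 = 9.093.

9.09 bits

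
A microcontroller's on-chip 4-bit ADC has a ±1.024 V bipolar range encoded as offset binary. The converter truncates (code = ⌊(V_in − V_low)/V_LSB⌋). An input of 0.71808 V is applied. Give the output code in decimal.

With 16 levels over 2.048 V, one step is 128.000 mV.
(V_in − V_low)/LSB = (0.71808 − (−1.024)) / 0.128 = 13.610.
⌊·⌋(13.610) = 13.

code 13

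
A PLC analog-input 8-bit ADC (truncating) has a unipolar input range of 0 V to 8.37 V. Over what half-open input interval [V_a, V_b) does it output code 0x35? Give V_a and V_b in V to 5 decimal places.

LSB = 8.37/2^8 = 32.695 mV.
Code 0x35 = 53 decimal.
V_a = V_low + 53·LSB = 1.73285 V; V_b = V_low + 54·LSB = 1.76555 V.

[1.73285 V, 1.76555 V)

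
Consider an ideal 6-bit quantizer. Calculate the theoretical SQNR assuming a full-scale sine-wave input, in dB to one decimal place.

SNR ≈ 6.02·N + 1.76 dB = 6.02·6 + 1.76 = 37.88 dB.

37.9 dB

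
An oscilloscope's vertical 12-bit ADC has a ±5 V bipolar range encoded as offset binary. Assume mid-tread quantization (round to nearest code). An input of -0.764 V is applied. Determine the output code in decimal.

With 4096 levels over 10 V, one step is 2.441 mV.
Input sits at 1735.066 steps above V_low.
So the output code is 1735.

code 1735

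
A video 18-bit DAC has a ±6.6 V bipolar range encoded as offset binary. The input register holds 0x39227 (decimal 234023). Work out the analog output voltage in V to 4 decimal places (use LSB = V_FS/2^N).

LSB = 13.2 V / 2^18 = 50.35 µV.
Code 0x39227 = 234023 decimal.
V_out = (−6.6) + 234023 × 5.0354e-05 V = 5.184 V.

5.1840 V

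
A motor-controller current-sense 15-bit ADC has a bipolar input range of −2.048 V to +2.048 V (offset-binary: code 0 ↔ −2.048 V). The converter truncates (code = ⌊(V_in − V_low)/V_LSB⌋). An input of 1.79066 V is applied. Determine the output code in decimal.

Full-scale span = 4.096 V; LSB = 4.096/2^15 = 125.00 µV.
(1.79066 − (−2.048)) / 0.000125 = 30709.280 LSBs.
⌊·⌋(30709.280) = 30709.

code 30709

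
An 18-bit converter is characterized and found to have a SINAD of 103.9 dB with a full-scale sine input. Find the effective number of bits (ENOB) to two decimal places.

16.97 bits

ENOB = (SINAD − 1.76) / 6.02 = (103.9 − 1.76)/6.02 = 16.967.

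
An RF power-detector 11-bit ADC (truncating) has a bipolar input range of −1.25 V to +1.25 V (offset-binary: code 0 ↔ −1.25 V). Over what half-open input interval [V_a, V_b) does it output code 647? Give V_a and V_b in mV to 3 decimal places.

LSB = 2.5/2^11 = 1.221 mV.
V_a = V_low + 647·LSB = -0.460205 V; V_b = V_low + 648·LSB = -0.458984 V.

[-460.205 mV, -458.984 mV)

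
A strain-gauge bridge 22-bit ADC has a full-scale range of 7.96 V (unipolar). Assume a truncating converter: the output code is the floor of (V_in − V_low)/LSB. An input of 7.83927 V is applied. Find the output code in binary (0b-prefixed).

code 0b1111110000011110000000 (decimal 4130688)

Full-scale span = 7.96 V; LSB = 7.96/2^22 = 1.90 µV.
(V_in − V_low)/LSB = (7.83927 − 0) / 1.89781e-06 = 4130688.633.
⌊·⌋(4130688.633) = 4130688.
In binary (0b-prefixed): 0b1111110000011110000000.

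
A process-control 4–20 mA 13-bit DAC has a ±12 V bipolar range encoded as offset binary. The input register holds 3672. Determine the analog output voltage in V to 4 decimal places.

LSB = 24 V / 2^13 = 2.930 mV.
V_out = (−12) + 3672 × 0.00292969 V = -1.24219 V.

-1.2422 V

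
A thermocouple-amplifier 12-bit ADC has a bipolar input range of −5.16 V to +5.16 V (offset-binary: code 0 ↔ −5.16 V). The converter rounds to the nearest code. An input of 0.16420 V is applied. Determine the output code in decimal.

With 4096 levels over 10.32 V, one step is 2.520 mV.
Input sits at 2113.171 steps above V_low.
round(2113.171) = 2113.

code 2113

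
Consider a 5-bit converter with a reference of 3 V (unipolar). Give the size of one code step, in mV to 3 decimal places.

Full-scale span = 3 V.
LSB = 3 / 2^5 = 3 / 32 = 0.09375 V = 93.750 mV.

93.750 mV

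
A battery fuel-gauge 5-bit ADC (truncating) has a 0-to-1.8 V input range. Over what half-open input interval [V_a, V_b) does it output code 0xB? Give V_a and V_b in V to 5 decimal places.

[0.61875 V, 0.67500 V)

LSB = 1.8/2^5 = 56.250 mV.
Code 0xB = 11 decimal.
V_a = V_low + 11·LSB = 0.61875 V; V_b = V_low + 12·LSB = 0.675 V.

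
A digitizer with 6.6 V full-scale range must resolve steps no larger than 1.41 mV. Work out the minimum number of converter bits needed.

Number of steps required ≥ 6.6 V / 1.41 mV = 4680.85.
Need 2^N ≥ 4680.85; 2^12 = 4096, 2^13 = 8192.
Minimum N = 13.

13 bits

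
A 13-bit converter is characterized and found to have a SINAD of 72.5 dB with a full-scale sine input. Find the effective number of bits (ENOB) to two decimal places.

11.75 bits

ENOB = (SINAD − 1.76) / 6.02 = (72.5 − 1.76)/6.02 = 11.751.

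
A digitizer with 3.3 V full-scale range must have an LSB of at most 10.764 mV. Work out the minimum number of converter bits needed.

9 bits

Number of steps required ≥ 3.3 V / 10.764 mV = 306.58.
Need 2^N ≥ 306.58; 2^8 = 256, 2^9 = 512.
Minimum N = 9.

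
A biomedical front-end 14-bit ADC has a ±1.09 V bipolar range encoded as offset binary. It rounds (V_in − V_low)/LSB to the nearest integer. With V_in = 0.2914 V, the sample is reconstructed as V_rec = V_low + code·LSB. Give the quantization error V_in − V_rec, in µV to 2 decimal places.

LSB = 2.18/2^14 = 133.06 µV.
(V_in − V_low)/LSB = (0.2914 − (−1.09))/0.000133057 = 10382.0448 → code 10382 (round).
V_rec = (−1.09) + 10382·0.000133057 = 0.29139404 V.
V_in − V_rec = 5.95703e-06 V = 5.96 µV.

5.96 µV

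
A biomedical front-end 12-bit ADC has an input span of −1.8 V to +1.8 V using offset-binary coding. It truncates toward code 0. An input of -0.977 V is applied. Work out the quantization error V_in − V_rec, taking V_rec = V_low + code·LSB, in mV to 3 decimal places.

Step size: 3.6 V ÷ 2^12 = 0.879 mV.
(V_in − V_low)/LSB = (-0.977 − (−1.8))/0.000878906 = 936.3911 → code 936 (floor).
Reconstructed: -0.97734375 V.
V_in − V_rec = 0.00034375 V = 0.344 mV.

0.344 mV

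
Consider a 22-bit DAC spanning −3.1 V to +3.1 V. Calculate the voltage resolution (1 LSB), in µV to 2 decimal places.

Full-scale span = 6.2 V.
LSB = 6.2 / 2^22 = 6.2 / 4194304 = 1.4782e-06 V = 1.48 µV.

1.48 µV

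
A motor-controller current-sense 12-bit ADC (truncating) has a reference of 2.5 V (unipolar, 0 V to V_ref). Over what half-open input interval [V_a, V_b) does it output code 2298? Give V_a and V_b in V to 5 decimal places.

LSB = 2.5/2^12 = 0.610 mV.
V_a = V_low + 2298·LSB = 1.40259 V; V_b = V_low + 2299·LSB = 1.4032 V.

[1.40259 V, 1.40320 V)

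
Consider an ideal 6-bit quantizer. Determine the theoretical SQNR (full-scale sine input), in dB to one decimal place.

37.9 dB

SNR ≈ 6.02·N + 1.76 dB = 6.02·6 + 1.76 = 37.88 dB.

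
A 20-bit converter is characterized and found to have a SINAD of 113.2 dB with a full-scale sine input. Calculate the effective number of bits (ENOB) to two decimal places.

ENOB = (SINAD − 1.76) / 6.02 = (113.2 − 1.76)/6.02 = 18.512.

18.51 bits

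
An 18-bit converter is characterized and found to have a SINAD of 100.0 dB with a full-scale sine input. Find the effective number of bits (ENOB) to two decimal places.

ENOB = (SINAD − 1.76) / 6.02 = (100.0 − 1.76)/6.02 = 16.319.

16.32 bits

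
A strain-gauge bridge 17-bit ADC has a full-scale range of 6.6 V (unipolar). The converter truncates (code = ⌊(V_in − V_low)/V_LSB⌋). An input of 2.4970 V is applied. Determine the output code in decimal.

code 49588

With 131072 levels over 6.6 V, one step is 50.35 µV.
Input sits at 49588.907 steps above V_low.
Floor → code 49588.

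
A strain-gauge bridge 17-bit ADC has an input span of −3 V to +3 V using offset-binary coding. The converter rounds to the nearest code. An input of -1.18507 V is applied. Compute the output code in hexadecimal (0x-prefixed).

code 0x9AE0 (decimal 39648)

LSB = 6 V / 131072 = 45.78 µV.
Input sits at 39647.751 steps above V_low.
round(39647.751) = 39648.
In hexadecimal (0x-prefixed): 0x9AE0.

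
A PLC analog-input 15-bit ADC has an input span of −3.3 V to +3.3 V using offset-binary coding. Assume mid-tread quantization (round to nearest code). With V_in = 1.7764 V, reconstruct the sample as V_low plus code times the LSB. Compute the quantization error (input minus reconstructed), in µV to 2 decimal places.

One LSB is 6.6 V / 32768 = 201.42 µV.
(V_in − V_low)/LSB = (1.7764 − (−3.3))/0.000201416 = 25203.5568 → code 25204 (round).
V_rec = (−3.3) + 25204·0.000201416 = 1.7764893 V.
V_in − V_rec = -8.92578e-05 V = -89.26 µV.

-89.26 µV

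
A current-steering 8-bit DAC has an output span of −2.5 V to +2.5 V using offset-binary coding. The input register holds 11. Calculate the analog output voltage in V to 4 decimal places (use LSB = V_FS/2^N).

LSB = 5 V / 2^8 = 19.531 mV.
V_out = (−2.5) + 11 × 0.0195312 V = -2.28516 V.

-2.2852 V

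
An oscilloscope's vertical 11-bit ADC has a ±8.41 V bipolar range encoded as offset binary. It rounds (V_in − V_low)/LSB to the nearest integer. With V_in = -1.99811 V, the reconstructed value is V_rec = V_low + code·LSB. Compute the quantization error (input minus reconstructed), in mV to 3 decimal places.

-2.378 mV

One LSB is 16.82 V / 2048 = 8.213 mV.
(V_in − V_low)/LSB = (-1.99811 − (−8.41))/0.00821289 = 780.7105 → code 781 (round).
Code 781 maps back to (−8.41) + 781×0.00821289 V = -1.9957324 V.
Error = -1.99811 − (−1.9957324) = -0.00237758 V = -2.378 mV.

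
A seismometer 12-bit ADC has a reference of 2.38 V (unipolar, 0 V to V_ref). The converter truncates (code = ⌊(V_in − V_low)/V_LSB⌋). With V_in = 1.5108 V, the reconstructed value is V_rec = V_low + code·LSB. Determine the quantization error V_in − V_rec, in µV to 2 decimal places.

57.81 µV

LSB = 2.38/2^12 = 0.581 mV.
(1.5108 − 0)/0.000581055 = 2600.0995; ⌊·⌋ gives code 2600.
V_rec = 0 + 2600·0.000581055 = 1.5107422 V.
V_in − V_rec = 5.78125e-05 V = 57.81 µV.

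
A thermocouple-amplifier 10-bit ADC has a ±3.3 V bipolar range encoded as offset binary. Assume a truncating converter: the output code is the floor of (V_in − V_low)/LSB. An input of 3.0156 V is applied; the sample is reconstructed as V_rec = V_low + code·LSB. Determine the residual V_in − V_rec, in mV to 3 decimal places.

One LSB is 6.6 V / 1024 = 6.445 mV.
(3.0156 − (−3.3))/0.00644531 = 979.8749; ⌊·⌋ gives code 979.
V_rec = (−3.3) + 979·0.00644531 = 3.0099609 V.
V_in − V_rec = 0.00563906 V = 5.639 mV.

5.639 mV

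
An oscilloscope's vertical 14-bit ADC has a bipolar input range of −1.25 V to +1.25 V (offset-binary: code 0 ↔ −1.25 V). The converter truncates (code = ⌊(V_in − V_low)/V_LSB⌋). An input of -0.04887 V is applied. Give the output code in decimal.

code 7871

LSB = 2.5 V / 16384 = 152.59 µV.
(-0.04887 − (−1.25)) / 0.000152588 = 7871.726 LSBs.
So the output code is 7871.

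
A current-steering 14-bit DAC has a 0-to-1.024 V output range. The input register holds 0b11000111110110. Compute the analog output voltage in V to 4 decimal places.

LSB = 1.024 V / 2^14 = 62.50 µV.
Code 0b11000111110110 = 12790 decimal.
V_out = 0 + 12790 × 6.25e-05 V = 0.799375 V.

0.7994 V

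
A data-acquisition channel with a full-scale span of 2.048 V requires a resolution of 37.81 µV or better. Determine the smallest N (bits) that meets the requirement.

16 bits

Number of steps required ≥ 2.048 V / 37.81 µV = 54165.56.
Need 2^N ≥ 54165.56; 2^15 = 32768, 2^16 = 65536.
Minimum N = 16.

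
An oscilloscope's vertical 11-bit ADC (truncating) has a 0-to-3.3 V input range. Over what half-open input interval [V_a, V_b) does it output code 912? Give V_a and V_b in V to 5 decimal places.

LSB = 3.3/2^11 = 1.611 mV.
V_a = V_low + 912·LSB = 1.46953 V; V_b = V_low + 913·LSB = 1.47114 V.

[1.46953 V, 1.47114 V)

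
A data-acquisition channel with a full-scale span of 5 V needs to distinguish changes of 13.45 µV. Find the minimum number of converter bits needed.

19 bits

Number of steps required ≥ 5 V / 13.45 µV = 371747.21.
Need 2^N ≥ 371747.21; 2^18 = 262144, 2^19 = 524288.
Minimum N = 19.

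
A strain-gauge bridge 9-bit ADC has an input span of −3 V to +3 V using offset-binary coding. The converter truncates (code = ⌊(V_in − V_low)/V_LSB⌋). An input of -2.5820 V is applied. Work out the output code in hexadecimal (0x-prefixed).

LSB = 6 V / 512 = 11.719 mV.
Input sits at 35.669 steps above V_low.
So the output code is 35.
In hexadecimal (0x-prefixed): 0x23.

code 0x23 (decimal 35)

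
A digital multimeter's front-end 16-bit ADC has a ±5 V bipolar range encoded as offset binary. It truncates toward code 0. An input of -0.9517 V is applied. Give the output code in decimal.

LSB = 10 V / 65536 = 152.59 µV.
(V_in − V_low)/LSB = (-0.9517 − (−5)) / 0.000152588 = 26530.939.
⌊·⌋(26530.939) = 26530.

code 26530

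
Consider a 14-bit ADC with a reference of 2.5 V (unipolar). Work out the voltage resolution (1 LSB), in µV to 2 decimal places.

152.59 µV

Full-scale span = 2.5 V.
LSB = 2.5 / 2^14 = 2.5 / 16384 = 0.000152588 V = 152.59 µV.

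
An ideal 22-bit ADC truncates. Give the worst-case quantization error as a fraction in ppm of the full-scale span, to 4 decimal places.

0.2384 ppm

Truncating → worst-case error = 1 LSB = V_FS/2^22, so 1e+06/4194304 = 0.238419 ppm of full scale.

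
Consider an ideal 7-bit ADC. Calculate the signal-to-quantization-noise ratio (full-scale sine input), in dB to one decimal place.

SNR ≈ 6.02·N + 1.76 dB = 6.02·7 + 1.76 = 43.90 dB.

43.9 dB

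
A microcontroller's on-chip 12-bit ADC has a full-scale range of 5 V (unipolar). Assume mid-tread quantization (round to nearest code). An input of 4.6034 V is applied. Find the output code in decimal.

With 4096 levels over 5 V, one step is 1.221 mV.
(V_in − V_low)/LSB = (4.6034 − 0) / 0.0012207 = 3771.105.
So the output code is 3771.

code 3771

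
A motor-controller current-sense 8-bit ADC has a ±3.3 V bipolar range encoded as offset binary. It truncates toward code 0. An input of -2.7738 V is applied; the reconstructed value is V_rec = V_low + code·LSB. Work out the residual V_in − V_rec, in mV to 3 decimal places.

Step size: 6.6 V ÷ 2^8 = 25.781 mV.
(V_in − V_low)/LSB = (-2.7738 − (−3.3))/0.0257812 = 20.4102 → code 20 (floor).
Code 20 maps back to (−3.3) + 20×0.0257812 V = -2.784375 V.
Difference: 0.010575 V → 10.575 mV.

10.575 mV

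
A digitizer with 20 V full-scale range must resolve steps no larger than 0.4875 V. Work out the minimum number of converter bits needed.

6 bits

Number of steps required ≥ 20 V / 0.4875 V = 41.03.
Need 2^N ≥ 41.03; 2^5 = 32, 2^6 = 64.
Minimum N = 6.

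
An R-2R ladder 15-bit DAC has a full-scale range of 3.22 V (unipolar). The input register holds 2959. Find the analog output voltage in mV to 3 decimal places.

LSB = 3.22 V / 2^15 = 98.27 µV.
V_out = 0 + 2959 × 9.82666e-05 V = 0.290771 V.
= 290.771 mV.

290.771 mV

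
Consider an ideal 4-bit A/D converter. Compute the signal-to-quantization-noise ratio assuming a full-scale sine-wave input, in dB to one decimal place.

25.8 dB

SNR ≈ 6.02·N + 1.76 dB = 6.02·4 + 1.76 = 25.84 dB.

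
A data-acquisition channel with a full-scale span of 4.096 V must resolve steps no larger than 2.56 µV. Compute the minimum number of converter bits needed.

Number of steps required ≥ 4.096 V / 2.56 µV = 1600000.00.
Need 2^N ≥ 1600000.00; 2^20 = 1048576, 2^21 = 2097152.
Minimum N = 21.

21 bits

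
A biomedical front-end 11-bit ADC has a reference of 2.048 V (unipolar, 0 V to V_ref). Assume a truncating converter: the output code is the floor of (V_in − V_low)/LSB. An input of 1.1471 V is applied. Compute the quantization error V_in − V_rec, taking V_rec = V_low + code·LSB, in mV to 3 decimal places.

One LSB is 2.048 V / 2048 = 1.000 mV.
Scaled input = 1147.1000 LSBs, so code = 1147.
Code 1147 maps back to 0 + 1147×0.001 V = 1.147 V.
V_in − V_rec = 0.0001 V = 0.100 mV.

0.100 mV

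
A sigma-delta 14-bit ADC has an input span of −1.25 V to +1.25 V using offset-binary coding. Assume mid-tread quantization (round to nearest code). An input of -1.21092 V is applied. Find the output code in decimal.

Full-scale span = 2.5 V; LSB = 2.5/2^14 = 152.59 µV.
(V_in − V_low)/LSB = (-1.21092 − (−1.25)) / 0.000152588 = 256.115.
So the output code is 256.

code 256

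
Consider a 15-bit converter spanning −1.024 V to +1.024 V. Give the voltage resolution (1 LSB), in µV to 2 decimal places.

62.50 µV

Full-scale span = 2.048 V.
LSB = 2.048 / 2^15 = 2.048 / 32768 = 6.25e-05 V = 62.50 µV.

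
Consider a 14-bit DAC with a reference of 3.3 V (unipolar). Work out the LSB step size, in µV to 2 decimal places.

Full-scale span = 3.3 V.
LSB = 3.3 / 2^14 = 3.3 / 16384 = 0.000201416 V = 201.42 µV.

201.42 µV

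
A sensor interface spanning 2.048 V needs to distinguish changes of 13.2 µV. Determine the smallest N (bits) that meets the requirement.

Number of steps required ≥ 2.048 V / 13.2 µV = 155151.52.
Need 2^N ≥ 155151.52; 2^17 = 131072, 2^18 = 262144.
Minimum N = 18.

18 bits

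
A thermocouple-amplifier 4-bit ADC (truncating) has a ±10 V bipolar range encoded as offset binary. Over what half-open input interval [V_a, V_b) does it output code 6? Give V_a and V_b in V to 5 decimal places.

LSB = 20/2^4 = 1.2500 V.
V_a = V_low + 6·LSB = -2.5 V; V_b = V_low + 7·LSB = -1.25 V.

[-2.50000 V, -1.25000 V)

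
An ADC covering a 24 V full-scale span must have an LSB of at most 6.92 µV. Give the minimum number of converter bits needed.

22 bits

Number of steps required ≥ 24 V / 6.92 µV = 3468208.09.
Need 2^N ≥ 3468208.09; 2^21 = 2097152, 2^22 = 4194304.
Minimum N = 22.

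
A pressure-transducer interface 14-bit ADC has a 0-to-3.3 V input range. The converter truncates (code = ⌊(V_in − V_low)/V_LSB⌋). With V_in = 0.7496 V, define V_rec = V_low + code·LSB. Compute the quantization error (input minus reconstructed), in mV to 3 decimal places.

Step size: 3.3 V ÷ 2^14 = 201.42 µV.
(V_in − V_low)/LSB = (0.7496 − 0)/0.000201416 = 3721.6504 → code 3721 (floor).
Reconstructed: 0.74946899 V.
Difference: 0.000131006 V → 0.131 mV.

0.131 mV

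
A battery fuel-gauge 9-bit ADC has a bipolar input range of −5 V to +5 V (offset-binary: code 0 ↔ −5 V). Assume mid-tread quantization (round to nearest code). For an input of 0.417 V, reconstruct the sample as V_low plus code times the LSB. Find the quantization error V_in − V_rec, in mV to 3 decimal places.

6.844 mV

One LSB is 10 V / 512 = 19.531 mV.
Scaled input = 277.3504 LSBs, so code = 277.
V_rec = (−5) + 277·0.0195312 = 0.41015625 V.
Difference: 0.00684375 V → 6.844 mV.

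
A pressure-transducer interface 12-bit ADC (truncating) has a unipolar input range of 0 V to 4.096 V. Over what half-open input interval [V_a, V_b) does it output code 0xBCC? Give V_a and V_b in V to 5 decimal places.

[3.02000 V, 3.02100 V)

LSB = 4.096/2^12 = 1.000 mV.
Code 0xBCC = 3020 decimal.
V_a = V_low + 3020·LSB = 3.02 V; V_b = V_low + 3021·LSB = 3.021 V.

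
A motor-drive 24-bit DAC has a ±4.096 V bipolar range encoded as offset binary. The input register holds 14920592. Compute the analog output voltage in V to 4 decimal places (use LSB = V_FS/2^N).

LSB = 8.192 V / 2^24 = 0.49 µV.
V_out = (−4.096) + 14920592 × 4.88281e-07 V = 3.18945 V.

3.1894 V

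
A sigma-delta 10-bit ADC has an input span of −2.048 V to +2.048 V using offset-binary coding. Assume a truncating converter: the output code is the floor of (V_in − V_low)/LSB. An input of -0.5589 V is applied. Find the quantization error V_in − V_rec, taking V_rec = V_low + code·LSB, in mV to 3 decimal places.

1.100 mV

LSB = 4.096/2^10 = 4.000 mV.
Scaled input = 372.2750 LSBs, so code = 372.
Reconstructed: -0.56 V.
V_in − V_rec = 0.0011 V = 1.100 mV.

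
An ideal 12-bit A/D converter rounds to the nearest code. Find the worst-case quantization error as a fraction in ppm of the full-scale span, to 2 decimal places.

122.07 ppm

Rounding → worst-case error = ½ LSB = V_FS/2^13, so 1e+06/8192 = 122.07 ppm of full scale.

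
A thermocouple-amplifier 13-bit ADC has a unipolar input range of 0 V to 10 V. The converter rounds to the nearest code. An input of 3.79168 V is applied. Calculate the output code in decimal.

With 8192 levels over 10 V, one step is 1.221 mV.
Input sits at 3106.144 steps above V_low.
Round → code 3106.

code 3106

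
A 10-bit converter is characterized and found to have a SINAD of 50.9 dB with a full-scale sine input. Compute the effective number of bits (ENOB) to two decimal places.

8.16 bits

ENOB = (SINAD − 1.76) / 6.02 = (50.9 − 1.76)/6.02 = 8.163.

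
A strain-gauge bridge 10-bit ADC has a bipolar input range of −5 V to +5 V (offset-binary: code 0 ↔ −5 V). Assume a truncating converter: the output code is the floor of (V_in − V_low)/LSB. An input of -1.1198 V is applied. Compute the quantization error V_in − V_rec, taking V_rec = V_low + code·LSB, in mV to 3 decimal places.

3.247 mV

LSB = 10/2^10 = 9.766 mV.
(-1.1198 − (−5))/0.00976562 = 397.3325; ⌊·⌋ gives code 397.
Reconstructed: -1.1230469 V.
V_in − V_rec = 0.00324688 V = 3.247 mV.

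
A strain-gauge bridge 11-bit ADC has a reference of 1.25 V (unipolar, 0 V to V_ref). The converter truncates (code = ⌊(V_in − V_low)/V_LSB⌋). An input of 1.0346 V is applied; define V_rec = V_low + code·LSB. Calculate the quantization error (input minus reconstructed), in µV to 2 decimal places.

One LSB is 1.25 V / 2048 = 0.610 mV.
Scaled input = 1695.0886 LSBs, so code = 1695.
V_rec = 0 + 1695·0.000610352 = 1.0345459 V.
Error = 1.0346 − 1.0345459 = 5.41016e-05 V = 54.10 µV.

54.10 µV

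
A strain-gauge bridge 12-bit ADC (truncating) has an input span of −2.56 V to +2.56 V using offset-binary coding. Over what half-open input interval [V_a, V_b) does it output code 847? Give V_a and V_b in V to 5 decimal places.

LSB = 5.12/2^12 = 1.250 mV.
V_a = V_low + 847·LSB = -1.50125 V; V_b = V_low + 848·LSB = -1.5 V.

[-1.50125 V, -1.50000 V)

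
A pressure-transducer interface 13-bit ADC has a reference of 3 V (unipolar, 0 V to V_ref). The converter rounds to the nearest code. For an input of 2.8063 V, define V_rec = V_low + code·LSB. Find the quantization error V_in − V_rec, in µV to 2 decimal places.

25.59 µV

Step size: 3 V ÷ 2^13 = 366.21 µV.
(2.8063 − 0)/0.000366211 = 7663.0699; round gives code 7663.
Reconstructed: 2.8062744 V.
V_in − V_rec = 2.55859e-05 V = 25.59 µV.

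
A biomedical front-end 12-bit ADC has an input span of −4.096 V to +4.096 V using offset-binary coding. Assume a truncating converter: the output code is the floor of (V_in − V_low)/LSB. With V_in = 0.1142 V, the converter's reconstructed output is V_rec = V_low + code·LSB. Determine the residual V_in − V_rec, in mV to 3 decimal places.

One LSB is 8.192 V / 4096 = 2.000 mV.
Scaled input = 2105.1000 LSBs, so code = 2105.
Reconstructed: 0.114 V.
Difference: 0.0002 V → 0.200 mV.

0.200 mV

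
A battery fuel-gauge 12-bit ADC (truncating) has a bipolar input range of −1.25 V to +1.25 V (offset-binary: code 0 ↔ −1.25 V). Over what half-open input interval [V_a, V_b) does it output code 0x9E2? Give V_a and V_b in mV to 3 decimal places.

[294.189 mV, 294.800 mV)

LSB = 2.5/2^12 = 0.610 mV.
Code 0x9E2 = 2530 decimal.
V_a = V_low + 2530·LSB = 0.294189 V; V_b = V_low + 2531·LSB = 0.2948 V.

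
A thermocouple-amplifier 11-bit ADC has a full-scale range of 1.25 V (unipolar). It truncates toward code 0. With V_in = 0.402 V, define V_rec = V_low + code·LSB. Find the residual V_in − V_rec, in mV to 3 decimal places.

0.389 mV

Step size: 1.25 V ÷ 2^11 = 0.610 mV.
Scaled input = 658.6368 LSBs, so code = 658.
Reconstructed: 0.40161133 V.
Difference: 0.000388672 V → 0.389 mV.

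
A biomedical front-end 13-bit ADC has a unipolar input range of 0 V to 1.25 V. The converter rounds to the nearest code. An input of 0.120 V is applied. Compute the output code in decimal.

code 786

Full-scale span = 1.25 V; LSB = 1.25/2^13 = 152.59 µV.
(V_in − V_low)/LSB = (0.120 − 0) / 0.000152588 = 786.432.
Round → code 786.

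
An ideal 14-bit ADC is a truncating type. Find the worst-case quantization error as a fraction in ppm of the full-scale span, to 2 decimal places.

Truncating → worst-case error = 1 LSB = V_FS/2^14, so 1e+06/16384 = 61.0352 ppm of full scale.

61.04 ppm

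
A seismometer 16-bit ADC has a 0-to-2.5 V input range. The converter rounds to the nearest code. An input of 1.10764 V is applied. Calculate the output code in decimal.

Full-scale span = 2.5 V; LSB = 2.5/2^16 = 38.15 µV.
(V_in − V_low)/LSB = (1.10764 − 0) / 3.8147e-05 = 29036.118.
So the output code is 29036.

code 29036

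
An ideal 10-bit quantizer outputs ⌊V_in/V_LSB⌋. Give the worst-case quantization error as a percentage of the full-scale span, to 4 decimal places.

Truncating → worst-case error = 1 LSB = V_FS/2^10, so 100/1024 = 0.0976562 % of full scale.

0.0977 %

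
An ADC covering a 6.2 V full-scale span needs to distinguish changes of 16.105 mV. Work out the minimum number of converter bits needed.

9 bits

Number of steps required ≥ 6.2 V / 16.105 mV = 384.97.
Need 2^N ≥ 384.97; 2^8 = 256, 2^9 = 512.
Minimum N = 9.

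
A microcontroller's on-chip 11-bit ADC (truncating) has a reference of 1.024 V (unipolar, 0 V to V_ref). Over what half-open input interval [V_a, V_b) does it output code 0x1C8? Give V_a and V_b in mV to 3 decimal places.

LSB = 1.024/2^11 = 0.500 mV.
Code 0x1C8 = 456 decimal.
V_a = V_low + 456·LSB = 0.228 V; V_b = V_low + 457·LSB = 0.2285 V.

[228.000 mV, 228.500 mV)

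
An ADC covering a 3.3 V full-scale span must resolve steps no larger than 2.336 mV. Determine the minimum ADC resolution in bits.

Number of steps required ≥ 3.3 V / 2.336 mV = 1412.67.
Need 2^N ≥ 1412.67; 2^10 = 1024, 2^11 = 2048.
Minimum N = 11.

11 bits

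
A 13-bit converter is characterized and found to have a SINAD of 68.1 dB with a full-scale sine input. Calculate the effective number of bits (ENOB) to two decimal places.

ENOB = (SINAD − 1.76) / 6.02 = (68.1 − 1.76)/6.02 = 11.020.

11.02 bits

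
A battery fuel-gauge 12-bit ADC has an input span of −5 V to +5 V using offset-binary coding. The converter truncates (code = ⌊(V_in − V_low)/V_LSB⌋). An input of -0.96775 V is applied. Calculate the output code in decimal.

Full-scale span = 10 V; LSB = 10/2^12 = 2.441 mV.
(-0.96775 − (−5)) / 0.00244141 = 1651.610 LSBs.
Floor → code 1651.

code 1651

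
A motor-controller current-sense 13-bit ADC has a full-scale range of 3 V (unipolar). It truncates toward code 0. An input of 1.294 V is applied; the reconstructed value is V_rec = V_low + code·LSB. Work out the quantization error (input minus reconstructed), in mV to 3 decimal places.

Step size: 3 V ÷ 2^13 = 366.21 µV.
Scaled input = 3533.4827 LSBs, so code = 3533.
V_rec = 0 + 3533·0.000366211 = 1.2938232 V.
Error = 1.294 − 1.2938232 = 0.000176758 V = 0.177 mV.

0.177 mV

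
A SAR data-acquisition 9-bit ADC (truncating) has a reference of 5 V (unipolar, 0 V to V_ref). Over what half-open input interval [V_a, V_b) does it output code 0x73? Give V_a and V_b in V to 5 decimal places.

LSB = 5/2^9 = 9.766 mV.
Code 0x73 = 115 decimal.
V_a = V_low + 115·LSB = 1.12305 V; V_b = V_low + 116·LSB = 1.13281 V.

[1.12305 V, 1.13281 V)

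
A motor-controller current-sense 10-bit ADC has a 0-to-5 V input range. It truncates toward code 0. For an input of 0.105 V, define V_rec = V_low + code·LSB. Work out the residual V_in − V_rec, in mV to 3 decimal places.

Step size: 5 V ÷ 2^10 = 4.883 mV.
(V_in − V_low)/LSB = (0.105 − 0)/0.00488281 = 21.5040 → code 21 (floor).
Reconstructed: 0.10253906 V.
Difference: 0.00246094 V → 2.461 mV.

2.461 mV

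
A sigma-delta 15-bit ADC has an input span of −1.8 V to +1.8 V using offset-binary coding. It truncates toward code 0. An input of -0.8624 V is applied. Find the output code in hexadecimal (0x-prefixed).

Full-scale span = 3.6 V; LSB = 3.6/2^15 = 109.86 µV.
(V_in − V_low)/LSB = (-0.8624 − (−1.8)) / 0.000109863 = 8534.244.
So the output code is 8534.
In hexadecimal (0x-prefixed): 0x2156.

code 0x2156 (decimal 8534)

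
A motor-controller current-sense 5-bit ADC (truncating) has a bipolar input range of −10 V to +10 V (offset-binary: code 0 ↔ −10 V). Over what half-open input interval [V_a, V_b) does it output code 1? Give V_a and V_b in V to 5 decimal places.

[-9.37500 V, -8.75000 V)

LSB = 20/2^5 = 0.6250 V.
V_a = V_low + 1·LSB = -9.375 V; V_b = V_low + 2·LSB = -8.75 V.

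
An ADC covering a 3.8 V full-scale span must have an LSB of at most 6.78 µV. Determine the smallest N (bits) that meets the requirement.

Number of steps required ≥ 3.8 V / 6.78 µV = 560471.98.
Need 2^N ≥ 560471.98; 2^19 = 524288, 2^20 = 1048576.
Minimum N = 20.

20 bits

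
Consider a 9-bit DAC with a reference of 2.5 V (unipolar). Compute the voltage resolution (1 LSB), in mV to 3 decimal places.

4.883 mV

Full-scale span = 2.5 V.
LSB = 2.5 / 2^9 = 2.5 / 512 = 0.00488281 V = 4.883 mV.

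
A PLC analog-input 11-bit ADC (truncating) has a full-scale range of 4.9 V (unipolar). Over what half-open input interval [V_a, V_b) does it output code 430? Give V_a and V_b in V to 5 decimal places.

[1.02881 V, 1.03120 V)

LSB = 4.9/2^11 = 2.393 mV.
V_a = V_low + 430·LSB = 1.02881 V; V_b = V_low + 431·LSB = 1.0312 V.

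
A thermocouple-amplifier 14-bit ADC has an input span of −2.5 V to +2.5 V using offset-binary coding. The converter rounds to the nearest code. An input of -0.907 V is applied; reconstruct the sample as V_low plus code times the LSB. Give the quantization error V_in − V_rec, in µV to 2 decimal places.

-17.58 µV

LSB = 5/2^14 = 305.18 µV.
(-0.907 − (−2.5))/0.000305176 = 5219.9424; round gives code 5220.
V_rec = (−2.5) + 5220·0.000305176 = -0.90698242 V.
Error = -0.907 − (−0.90698242) = -1.75781e-05 V = -17.58 µV.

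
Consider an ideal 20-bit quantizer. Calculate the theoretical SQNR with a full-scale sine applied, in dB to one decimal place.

122.2 dB

SNR ≈ 6.02·N + 1.76 dB = 6.02·20 + 1.76 = 122.16 dB.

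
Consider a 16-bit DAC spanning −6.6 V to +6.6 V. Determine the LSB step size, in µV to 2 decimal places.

Full-scale span = 13.2 V.
LSB = 13.2 / 2^16 = 13.2 / 65536 = 0.000201416 V = 201.42 µV.

201.42 µV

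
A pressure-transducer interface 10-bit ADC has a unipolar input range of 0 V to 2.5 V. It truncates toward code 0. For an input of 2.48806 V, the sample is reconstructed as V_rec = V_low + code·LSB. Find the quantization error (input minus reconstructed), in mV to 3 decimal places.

0.267 mV

One LSB is 2.5 V / 1024 = 2.441 mV.
(V_in − V_low)/LSB = (2.48806 − 0)/0.00244141 = 1019.1094 → code 1019 (floor).
Code 1019 maps back to 0 + 1019×0.00244141 V = 2.487793 V.
Difference: 0.000267031 V → 0.267 mV.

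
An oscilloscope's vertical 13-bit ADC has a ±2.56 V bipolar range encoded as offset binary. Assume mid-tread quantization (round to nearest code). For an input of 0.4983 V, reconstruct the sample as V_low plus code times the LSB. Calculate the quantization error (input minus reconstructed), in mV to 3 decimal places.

0.175 mV

One LSB is 5.12 V / 8192 = 0.625 mV.
(V_in − V_low)/LSB = (0.4983 − (−2.56))/0.000625 = 4893.2800 → code 4893 (round).
V_rec = (−2.56) + 4893·0.000625 = 0.498125 V.
Difference: 0.000175 V → 0.175 mV.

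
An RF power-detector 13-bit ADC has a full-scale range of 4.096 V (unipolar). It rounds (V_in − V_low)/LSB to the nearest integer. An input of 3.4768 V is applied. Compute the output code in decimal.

With 8192 levels over 4.096 V, one step is 0.500 mV.
Input sits at 6953.600 steps above V_low.
Round → code 6954.

code 6954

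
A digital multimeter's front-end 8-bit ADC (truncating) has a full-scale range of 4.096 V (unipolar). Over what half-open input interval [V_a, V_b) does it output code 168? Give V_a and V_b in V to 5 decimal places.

[2.68800 V, 2.70400 V)

LSB = 4.096/2^8 = 16.000 mV.
V_a = V_low + 168·LSB = 2.688 V; V_b = V_low + 169·LSB = 2.704 V.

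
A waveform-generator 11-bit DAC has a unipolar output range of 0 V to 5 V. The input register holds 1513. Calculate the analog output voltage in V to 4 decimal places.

LSB = 5 V / 2^11 = 2.441 mV.
V_out = 0 + 1513 × 0.00244141 V = 3.69385 V.

3.6938 V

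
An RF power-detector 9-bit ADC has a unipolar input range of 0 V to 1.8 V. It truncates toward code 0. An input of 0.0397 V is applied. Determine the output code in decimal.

code 11

With 512 levels over 1.8 V, one step is 3.516 mV.
(V_in − V_low)/LSB = (0.0397 − 0) / 0.00351563 = 11.292.
Floor → code 11.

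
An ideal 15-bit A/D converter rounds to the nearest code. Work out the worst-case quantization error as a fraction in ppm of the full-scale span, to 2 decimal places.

15.26 ppm

Rounding → worst-case error = ½ LSB = V_FS/2^16, so 1e+06/65536 = 15.2588 ppm of full scale.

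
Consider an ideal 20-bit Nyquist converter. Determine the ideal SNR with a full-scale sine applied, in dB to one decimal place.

SNR ≈ 6.02·N + 1.76 dB = 6.02·20 + 1.76 = 122.16 dB.

122.2 dB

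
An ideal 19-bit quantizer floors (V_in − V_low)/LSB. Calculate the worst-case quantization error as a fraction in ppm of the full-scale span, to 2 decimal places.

1.91 ppm

Truncating → worst-case error = 1 LSB = V_FS/2^19, so 1e+06/524288 = 1.90735 ppm of full scale.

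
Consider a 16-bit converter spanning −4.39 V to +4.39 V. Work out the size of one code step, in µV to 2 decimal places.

Full-scale span = 8.78 V.
LSB = 8.78 / 2^16 = 8.78 / 65536 = 0.000133972 V = 133.97 µV.

133.97 µV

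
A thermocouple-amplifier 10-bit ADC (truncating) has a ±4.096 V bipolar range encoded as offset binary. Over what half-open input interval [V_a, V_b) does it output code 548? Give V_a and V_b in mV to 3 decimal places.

LSB = 8.192/2^10 = 8.000 mV.
V_a = V_low + 548·LSB = 0.288 V; V_b = V_low + 549·LSB = 0.296 V.

[288.000 mV, 296.000 mV)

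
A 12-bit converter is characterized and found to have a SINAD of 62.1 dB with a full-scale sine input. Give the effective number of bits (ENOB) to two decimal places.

10.02 bits

ENOB = (SINAD − 1.76) / 6.02 = (62.1 − 1.76)/6.02 = 10.023.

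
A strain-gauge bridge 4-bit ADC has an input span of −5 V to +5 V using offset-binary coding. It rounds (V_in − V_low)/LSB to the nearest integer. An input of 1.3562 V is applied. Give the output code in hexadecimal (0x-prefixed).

LSB = 10 V / 16 = 0.6250 V.
Input sits at 10.170 steps above V_low.
Round → code 10.
In hexadecimal (0x-prefixed): 0xA.

code 0xA (decimal 10)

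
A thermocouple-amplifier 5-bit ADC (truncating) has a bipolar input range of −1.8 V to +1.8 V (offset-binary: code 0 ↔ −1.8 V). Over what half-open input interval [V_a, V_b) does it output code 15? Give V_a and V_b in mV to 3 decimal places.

LSB = 3.6/2^5 = 112.500 mV.
V_a = V_low + 15·LSB = -0.1125 V; V_b = V_low + 16·LSB = 0 V.

[-112.500 mV, 0.000 mV)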